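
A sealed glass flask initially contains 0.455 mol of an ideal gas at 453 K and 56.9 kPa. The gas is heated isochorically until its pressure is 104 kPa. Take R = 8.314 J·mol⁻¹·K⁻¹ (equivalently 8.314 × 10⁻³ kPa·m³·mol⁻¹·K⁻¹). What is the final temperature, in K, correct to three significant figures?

From PV = nRT: V₁ = nRT₁/P₁ = 0.03012 m³.
V constant ⇒ P ∝ T: V₂ = V₁; T₂ = T₁·(P₂/P₁) = 828.0 K.

T₂ ≈ 828 K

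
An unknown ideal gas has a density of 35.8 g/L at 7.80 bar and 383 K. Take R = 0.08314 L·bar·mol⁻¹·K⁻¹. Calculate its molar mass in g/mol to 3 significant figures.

M ≈ 146 g/mol

ρ = PM/(RT) ⇒ M = ρRT/P = (35.8 × 0.08314 × 383.0) / 7.80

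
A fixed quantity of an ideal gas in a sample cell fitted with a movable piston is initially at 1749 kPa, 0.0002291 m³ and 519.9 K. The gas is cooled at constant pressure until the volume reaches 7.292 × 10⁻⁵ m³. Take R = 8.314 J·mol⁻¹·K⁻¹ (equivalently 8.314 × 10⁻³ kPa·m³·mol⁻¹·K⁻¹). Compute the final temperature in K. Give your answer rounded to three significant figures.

T₂ ≈ 165 K

Isobaric, so V/T is constant: P₂ = P₁; T₂ = T₁·(V₂/V₁) = 165.5 K.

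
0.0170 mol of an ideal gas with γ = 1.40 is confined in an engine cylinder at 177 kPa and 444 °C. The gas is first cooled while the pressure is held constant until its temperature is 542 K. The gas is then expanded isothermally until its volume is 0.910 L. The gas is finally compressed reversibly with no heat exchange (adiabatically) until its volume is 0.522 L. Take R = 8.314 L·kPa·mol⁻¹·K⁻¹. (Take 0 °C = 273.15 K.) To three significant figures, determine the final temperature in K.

Convert: T₁ = 717.1 K.
From PV = nRT: V₁ = nRT₁/P₁ = 0.5727 L.
P constant ⇒ V ∝ T: P₂ = P₁; V₂ = V₁·(T₂/T₁) = 0.4328 L.
T constant ⇒ Boyle's law P V = const: T₃ = T₂; P₃ = P₂·(V₂/V₃) = 84.18 kPa.
Adiabatic (γ = 1.40), T V^(γ−1) and P V^γ constant: T₄ = T₃·(V₃/V₄)^(γ−1) = 676.9 K; P₄ = P₃·(V₃/V₄)^γ = 183.3 kPa.

T₄ ≈ 677 K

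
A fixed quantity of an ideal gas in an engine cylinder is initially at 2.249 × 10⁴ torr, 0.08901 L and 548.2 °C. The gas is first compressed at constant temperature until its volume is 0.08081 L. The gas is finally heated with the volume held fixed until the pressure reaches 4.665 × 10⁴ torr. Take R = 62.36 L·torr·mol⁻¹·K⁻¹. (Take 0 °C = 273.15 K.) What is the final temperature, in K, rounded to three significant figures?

Convert: T₁ = 821.4 K.
T constant ⇒ Boyle's law P V = const: T₂ = T₁; P₂ = P₁·(V₁/V₂) = 2.477e+04 torr.
Isochoric, so P/T is constant: V₃ = V₂; T₃ = T₂·(P₃/P₂) = 1547 K.

T₃ ≈ 1.55e+03 K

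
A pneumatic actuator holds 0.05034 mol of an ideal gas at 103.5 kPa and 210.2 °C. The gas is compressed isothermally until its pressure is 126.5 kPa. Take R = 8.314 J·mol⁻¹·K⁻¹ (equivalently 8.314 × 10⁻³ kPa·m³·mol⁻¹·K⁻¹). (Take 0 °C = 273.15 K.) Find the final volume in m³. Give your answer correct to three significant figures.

V₂ ≈ 0.00160 m³

Convert: T₁ = 483.3 K.
From PV = nRT: V₁ = nRT₁/P₁ = 0.001955 m³.
T constant ⇒ Boyle's law P V = const: T₂ = T₁; V₂ = V₁·(P₁/P₂) = 0.001599 m³.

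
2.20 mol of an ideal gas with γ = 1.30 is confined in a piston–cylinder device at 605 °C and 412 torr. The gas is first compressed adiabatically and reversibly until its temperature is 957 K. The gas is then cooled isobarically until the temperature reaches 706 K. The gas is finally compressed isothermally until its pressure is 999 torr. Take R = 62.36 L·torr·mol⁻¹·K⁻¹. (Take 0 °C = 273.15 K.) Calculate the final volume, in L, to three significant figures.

Convert: T₁ = 878.1 K.
From PV = nRT: V₁ = nRT₁/P₁ = 292.4 L.
Adiabatic (γ = 1.30), T V^(γ−1) and P V^γ constant: P₂ = P₁·(T₂/T₁)^(γ/(γ−1)) = 598.0 torr; V₂ = V₁·(T₁/T₂)^(1/(γ−1)) = 219.5 L.
P constant ⇒ V ∝ T: P₃ = P₂; V₃ = V₂·(T₃/T₂) = 162.0 L.
Isothermal, so P V is constant: T₄ = T₃; V₄ = V₃·(P₃/P₄) = 96.95 L.

V₄ ≈ 97.0 L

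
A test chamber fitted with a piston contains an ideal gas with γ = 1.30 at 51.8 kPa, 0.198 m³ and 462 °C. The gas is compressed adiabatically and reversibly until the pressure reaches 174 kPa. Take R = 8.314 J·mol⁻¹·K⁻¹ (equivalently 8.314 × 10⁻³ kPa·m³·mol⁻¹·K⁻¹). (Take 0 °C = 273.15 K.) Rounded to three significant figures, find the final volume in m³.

V₂ ≈ 0.0780 m³

Convert: T₁ = 735.1 K.
Reversible adiabatic, γ = 1.30: T₂ = T₁·(P₂/P₁)^((γ−1)/γ) = 972.3 K; V₂ = V₁·(P₁/P₂)^(1/γ) = 0.07796 m³.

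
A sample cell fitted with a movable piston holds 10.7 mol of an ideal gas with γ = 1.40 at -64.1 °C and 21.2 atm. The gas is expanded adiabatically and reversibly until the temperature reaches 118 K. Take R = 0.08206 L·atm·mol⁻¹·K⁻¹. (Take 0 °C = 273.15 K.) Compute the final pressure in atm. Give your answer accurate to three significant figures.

P₂ ≈ 2.86 atm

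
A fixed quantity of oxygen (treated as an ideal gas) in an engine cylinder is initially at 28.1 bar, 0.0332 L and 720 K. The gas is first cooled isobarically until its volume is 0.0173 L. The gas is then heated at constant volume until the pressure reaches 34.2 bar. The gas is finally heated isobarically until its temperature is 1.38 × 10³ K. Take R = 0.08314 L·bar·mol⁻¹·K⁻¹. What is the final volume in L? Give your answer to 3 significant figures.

V₄ ≈ 0.0523 L

P constant ⇒ V ∝ T: P₂ = P₁; T₂ = T₁·(V₂/V₁) = 375.2 K.
Isochoric, so P/T is constant: V₃ = V₂; T₃ = T₂·(P₃/P₂) = 456.6 K.
P constant ⇒ V ∝ T: P₄ = P₃; V₄ = V₃·(T₄/T₃) = 0.05228 L.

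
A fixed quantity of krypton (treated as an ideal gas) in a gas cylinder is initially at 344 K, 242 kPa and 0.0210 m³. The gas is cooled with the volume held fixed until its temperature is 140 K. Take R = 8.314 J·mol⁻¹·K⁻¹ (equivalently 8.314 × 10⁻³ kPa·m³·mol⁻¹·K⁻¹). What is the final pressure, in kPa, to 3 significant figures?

V constant ⇒ P ∝ T: V₂ = V₁; P₂ = P₁·(T₂/T₁) = 98.49 kPa.

P₂ ≈ 98.5 kPa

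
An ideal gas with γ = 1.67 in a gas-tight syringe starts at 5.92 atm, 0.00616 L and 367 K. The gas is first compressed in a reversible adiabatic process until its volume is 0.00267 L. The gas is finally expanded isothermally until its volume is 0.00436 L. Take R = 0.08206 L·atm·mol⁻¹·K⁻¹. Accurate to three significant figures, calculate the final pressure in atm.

P₃ ≈ 14.6 atm

Reversible adiabatic, γ = 1.67: T₂ = T₁·(V₁/V₂)^(γ−1) = 642.6 K; P₂ = P₁·(V₁/V₂)^γ = 23.91 atm.
T constant ⇒ Boyle's law P V = const: T₃ = T₂; P₃ = P₂·(V₂/V₃) = 14.64 atm.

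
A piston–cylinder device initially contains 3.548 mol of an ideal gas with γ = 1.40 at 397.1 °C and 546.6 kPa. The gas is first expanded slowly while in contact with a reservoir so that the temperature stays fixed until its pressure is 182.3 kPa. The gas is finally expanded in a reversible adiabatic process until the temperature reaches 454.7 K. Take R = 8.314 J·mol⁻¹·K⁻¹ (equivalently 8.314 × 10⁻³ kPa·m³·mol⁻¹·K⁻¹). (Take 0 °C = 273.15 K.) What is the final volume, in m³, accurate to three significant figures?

Convert: T₁ = 670.2 K.
From PV = nRT: V₁ = nRT₁/P₁ = 0.03617 m³.
Isothermal, so P V is constant: T₂ = T₁; V₂ = V₁·(P₁/P₂) = 0.1085 m³.
Reversible adiabatic, γ = 1.40: P₃ = P₂·(T₃/T₂)^(γ/(γ−1)) = 46.88 kPa; V₃ = V₂·(T₂/T₃)^(1/(γ−1)) = 0.2861 m³.

V₃ ≈ 0.286 m³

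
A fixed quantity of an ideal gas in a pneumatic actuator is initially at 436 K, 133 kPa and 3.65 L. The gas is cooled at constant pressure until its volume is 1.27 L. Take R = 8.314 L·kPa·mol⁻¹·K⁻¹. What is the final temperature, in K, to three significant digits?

P constant ⇒ V ∝ T: P₂ = P₁; T₂ = T₁·(V₂/V₁) = 151.7 K.

T₂ ≈ 152 K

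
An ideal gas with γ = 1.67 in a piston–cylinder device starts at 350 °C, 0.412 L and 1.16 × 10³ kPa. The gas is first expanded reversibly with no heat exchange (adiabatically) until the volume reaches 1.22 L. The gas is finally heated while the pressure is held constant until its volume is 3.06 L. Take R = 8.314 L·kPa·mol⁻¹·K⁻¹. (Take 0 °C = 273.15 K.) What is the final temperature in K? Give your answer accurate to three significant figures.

T₃ ≈ 755 K

Convert: T₁ = 623.1 K.
Reversible adiabatic, γ = 1.67: T₂ = T₁·(V₁/V₂)^(γ−1) = 301.1 K; P₂ = P₁·(V₁/V₂)^γ = 189.3 kPa.
Isobaric, so V/T is constant: P₃ = P₂; T₃ = T₂·(V₃/V₂) = 755.2 K.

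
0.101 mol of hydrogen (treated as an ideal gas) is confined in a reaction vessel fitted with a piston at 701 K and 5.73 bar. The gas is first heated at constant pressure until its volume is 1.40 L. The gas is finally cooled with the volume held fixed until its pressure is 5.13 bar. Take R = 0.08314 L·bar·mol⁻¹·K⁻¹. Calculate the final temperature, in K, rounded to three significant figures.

T₃ ≈ 855 K

From PV = nRT: V₁ = nRT₁/P₁ = 1.027 L.
Isobaric, so V/T is constant: P₂ = P₁; T₂ = T₁·(V₂/V₁) = 955.3 K.
Isochoric, so P/T is constant: V₃ = V₂; T₃ = T₂·(P₃/P₂) = 855.3 K.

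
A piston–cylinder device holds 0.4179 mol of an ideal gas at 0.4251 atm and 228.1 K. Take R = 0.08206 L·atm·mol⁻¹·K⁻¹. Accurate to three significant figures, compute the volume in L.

V ≈ 18.4 L

PV = nRT ⇒ V = nRT/P = (0.4179 × 0.08206 × 228.1) / 0.4251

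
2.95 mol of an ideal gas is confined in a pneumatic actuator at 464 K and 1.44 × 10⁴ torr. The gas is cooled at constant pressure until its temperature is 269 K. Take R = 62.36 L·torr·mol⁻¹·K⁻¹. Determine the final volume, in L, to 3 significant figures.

From PV = nRT: V₁ = nRT₁/P₁ = 5.928 L.
Isobaric, so V/T is constant: P₂ = P₁; V₂ = V₁·(T₂/T₁) = 3.437 L.

V₂ ≈ 3.44 L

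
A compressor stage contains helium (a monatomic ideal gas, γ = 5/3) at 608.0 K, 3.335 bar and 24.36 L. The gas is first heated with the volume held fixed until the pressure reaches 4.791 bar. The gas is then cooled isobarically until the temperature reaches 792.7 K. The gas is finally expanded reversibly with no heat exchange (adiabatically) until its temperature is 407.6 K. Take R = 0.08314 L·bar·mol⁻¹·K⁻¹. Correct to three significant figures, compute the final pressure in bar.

P₄ ≈ 0.908 bar

Isochoric, so P/T is constant: V₂ = V₁; T₂ = T₁·(P₂/P₁) = 873.4 K.
Isobaric, so V/T is constant: P₃ = P₂; V₃ = V₂·(T₃/T₂) = 22.11 L.
Reversible adiabatic, γ = 5/3: P₄ = P₃·(T₄/T₃)^(γ/(γ−1)) = 0.9083 bar; V₄ = V₃·(T₃/T₄)^(1/(γ−1)) = 59.96 L.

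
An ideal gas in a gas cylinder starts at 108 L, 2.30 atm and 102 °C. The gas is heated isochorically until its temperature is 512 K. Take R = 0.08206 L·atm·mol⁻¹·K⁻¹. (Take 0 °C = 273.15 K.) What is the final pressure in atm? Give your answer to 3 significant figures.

P₂ ≈ 3.14 atm

Convert: T₁ = 375.1 K.
V constant ⇒ P ∝ T: V₂ = V₁; P₂ = P₁·(T₂/T₁) = 3.139 atm.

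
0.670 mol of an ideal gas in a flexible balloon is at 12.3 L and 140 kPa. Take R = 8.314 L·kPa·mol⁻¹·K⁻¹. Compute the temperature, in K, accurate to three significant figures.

PV = nRT ⇒ T = PV/(nR) = (140 × 12.3) / (0.670 × 8.314)

T ≈ 309 K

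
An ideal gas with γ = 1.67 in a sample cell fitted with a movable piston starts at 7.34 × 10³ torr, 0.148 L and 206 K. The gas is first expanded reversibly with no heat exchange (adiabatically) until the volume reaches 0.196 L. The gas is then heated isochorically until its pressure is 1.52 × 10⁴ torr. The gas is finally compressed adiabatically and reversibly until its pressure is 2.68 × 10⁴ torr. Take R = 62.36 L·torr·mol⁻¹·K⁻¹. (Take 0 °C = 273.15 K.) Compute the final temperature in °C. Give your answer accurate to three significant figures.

T₄ ≈ 436 °C

Adiabatic (γ = 1.67), T V^(γ−1) and P V^γ constant: T₂ = T₁·(V₁/V₂)^(γ−1) = 170.7 K; P₂ = P₁·(V₁/V₂)^γ = 4592 torr.
V constant ⇒ P ∝ T: V₃ = V₂; T₃ = T₂·(P₃/P₂) = 564.9 K.
Adiabatic (γ = 1.67), T V^(γ−1) and P V^γ constant: T₄ = T₃·(P₄/P₃)^((γ−1)/γ) = 709.3 K; V₄ = V₃·(P₃/P₄)^(1/γ) = 0.1396 L.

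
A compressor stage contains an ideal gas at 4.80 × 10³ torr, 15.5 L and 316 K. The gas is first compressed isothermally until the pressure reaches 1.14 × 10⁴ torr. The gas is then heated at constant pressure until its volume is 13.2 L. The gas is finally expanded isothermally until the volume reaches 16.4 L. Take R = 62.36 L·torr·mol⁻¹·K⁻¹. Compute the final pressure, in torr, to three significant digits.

P₄ ≈ 9.18e+03 torr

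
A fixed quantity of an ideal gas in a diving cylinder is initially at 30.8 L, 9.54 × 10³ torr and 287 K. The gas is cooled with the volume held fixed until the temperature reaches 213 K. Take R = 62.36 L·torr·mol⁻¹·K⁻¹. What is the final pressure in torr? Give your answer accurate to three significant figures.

V constant ⇒ P ∝ T: V₂ = V₁; P₂ = P₁·(T₂/T₁) = 7080 torr.

P₂ ≈ 7.08e+03 torr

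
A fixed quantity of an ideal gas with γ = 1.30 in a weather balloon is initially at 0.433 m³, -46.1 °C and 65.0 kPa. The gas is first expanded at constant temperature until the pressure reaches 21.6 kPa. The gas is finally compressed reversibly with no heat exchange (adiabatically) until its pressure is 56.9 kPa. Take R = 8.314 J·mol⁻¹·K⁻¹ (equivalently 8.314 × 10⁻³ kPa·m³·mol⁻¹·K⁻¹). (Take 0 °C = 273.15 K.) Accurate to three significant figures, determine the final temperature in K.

Convert: T₁ = 227.0 K.
T constant ⇒ Boyle's law P V = const: T₂ = T₁; V₂ = V₁·(P₁/P₂) = 1.303 m³.
Reversible adiabatic, γ = 1.30: T₃ = T₂·(P₃/P₂)^((γ−1)/γ) = 283.9 K; V₃ = V₂·(P₂/P₃)^(1/γ) = 0.6185 m³.

T₃ ≈ 284 K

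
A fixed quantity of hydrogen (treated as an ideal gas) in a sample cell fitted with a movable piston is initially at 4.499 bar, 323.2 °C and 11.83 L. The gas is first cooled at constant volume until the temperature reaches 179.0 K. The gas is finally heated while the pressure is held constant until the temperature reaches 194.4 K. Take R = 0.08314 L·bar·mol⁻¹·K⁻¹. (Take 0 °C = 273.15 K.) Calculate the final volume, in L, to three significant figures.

Convert: T₁ = 596.3 K.
Isochoric, so P/T is constant: V₂ = V₁; P₂ = P₁·(T₂/T₁) = 1.350 bar.
Isobaric, so V/T is constant: P₃ = P₂; V₃ = V₂·(T₃/T₂) = 12.85 L.

V₃ ≈ 12.8 L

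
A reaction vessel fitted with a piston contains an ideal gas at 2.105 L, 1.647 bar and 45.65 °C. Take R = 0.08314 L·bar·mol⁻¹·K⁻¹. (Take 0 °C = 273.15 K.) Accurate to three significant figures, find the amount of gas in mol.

n ≈ 0.131 mol

Convert: T = 318.80 K.
PV = nRT ⇒ n = PV/(RT) = (1.647 × 2.105) / (0.08314 × 318.80)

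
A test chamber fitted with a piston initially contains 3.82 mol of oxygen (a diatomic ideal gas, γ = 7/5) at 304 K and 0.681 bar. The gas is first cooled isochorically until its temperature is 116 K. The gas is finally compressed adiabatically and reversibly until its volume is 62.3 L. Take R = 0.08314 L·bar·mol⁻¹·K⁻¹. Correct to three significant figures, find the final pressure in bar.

From PV = nRT: V₁ = nRT₁/P₁ = 141.8 L.
V constant ⇒ P ∝ T: V₂ = V₁; P₂ = P₁·(T₂/T₁) = 0.2599 bar.
Reversible adiabatic, γ = 7/5: T₃ = T₂·(V₂/V₃)^(γ−1) = 161.2 K; P₃ = P₂·(V₂/V₃)^γ = 0.8217 bar.

P₃ ≈ 0.822 bar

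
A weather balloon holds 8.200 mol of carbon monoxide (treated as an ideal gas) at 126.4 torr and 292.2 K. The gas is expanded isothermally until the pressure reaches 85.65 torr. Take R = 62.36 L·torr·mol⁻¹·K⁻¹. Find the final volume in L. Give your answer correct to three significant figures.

From PV = nRT: V₁ = nRT₁/P₁ = 1182 L.
Isothermal, so P V is constant: T₂ = T₁; V₂ = V₁·(P₁/P₂) = 1745 L.

V₂ ≈ 1.74e+03 L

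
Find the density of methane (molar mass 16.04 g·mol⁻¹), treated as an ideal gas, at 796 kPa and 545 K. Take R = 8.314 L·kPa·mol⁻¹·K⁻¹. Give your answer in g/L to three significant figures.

ρ ≈ 2.82 g/L

ρ = PM/(RT) = (796 × 16.04) / (8.314 × 545.0)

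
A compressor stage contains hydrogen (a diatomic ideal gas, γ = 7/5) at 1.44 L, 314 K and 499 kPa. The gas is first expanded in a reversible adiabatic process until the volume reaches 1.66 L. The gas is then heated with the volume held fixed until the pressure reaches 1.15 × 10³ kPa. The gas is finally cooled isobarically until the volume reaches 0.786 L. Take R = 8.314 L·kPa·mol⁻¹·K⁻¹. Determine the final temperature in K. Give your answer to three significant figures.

T₄ ≈ 395 K

Adiabatic (γ = 7/5), T V^(γ−1) and P V^γ constant: T₂ = T₁·(V₁/V₂)^(γ−1) = 296.6 K; P₂ = P₁·(V₁/V₂)^γ = 408.9 kPa.
Isochoric, so P/T is constant: V₃ = V₂; T₃ = T₂·(P₃/P₂) = 834.2 K.
Isobaric, so V/T is constant: P₄ = P₃; T₄ = T₃·(V₄/V₃) = 395.0 K.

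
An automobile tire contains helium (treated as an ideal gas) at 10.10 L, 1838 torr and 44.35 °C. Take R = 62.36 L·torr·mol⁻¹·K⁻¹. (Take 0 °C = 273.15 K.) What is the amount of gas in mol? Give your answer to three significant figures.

Convert: T = 317.50 K.
PV = nRT ⇒ n = PV/(RT) = (1838 × 10.10) / (62.36 × 317.50)

n ≈ 0.938 mol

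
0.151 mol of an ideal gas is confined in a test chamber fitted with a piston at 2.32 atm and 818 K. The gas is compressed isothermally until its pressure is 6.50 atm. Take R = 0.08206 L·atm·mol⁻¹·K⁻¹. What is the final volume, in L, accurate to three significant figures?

From PV = nRT: V₁ = nRT₁/P₁ = 4.369 L.
Isothermal, so P V is constant: T₂ = T₁; V₂ = V₁·(P₁/P₂) = 1.559 L.

V₂ ≈ 1.56 L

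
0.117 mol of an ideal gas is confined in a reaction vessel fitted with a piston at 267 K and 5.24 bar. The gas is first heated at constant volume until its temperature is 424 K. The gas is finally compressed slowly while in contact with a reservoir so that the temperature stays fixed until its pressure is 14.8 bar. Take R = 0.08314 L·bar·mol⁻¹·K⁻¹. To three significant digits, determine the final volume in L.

V₃ ≈ 0.279 L

From PV = nRT: V₁ = nRT₁/P₁ = 0.4957 L.
V constant ⇒ P ∝ T: V₂ = V₁; P₂ = P₁·(T₂/T₁) = 8.321 bar.
Isothermal, so P V is constant: T₃ = T₂; V₃ = V₂·(P₂/P₃) = 0.2787 L.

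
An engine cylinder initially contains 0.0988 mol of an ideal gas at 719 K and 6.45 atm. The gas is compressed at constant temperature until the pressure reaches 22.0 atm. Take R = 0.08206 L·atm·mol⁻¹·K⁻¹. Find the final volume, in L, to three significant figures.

From PV = nRT: V₁ = nRT₁/P₁ = 0.9038 L.
T constant ⇒ Boyle's law P V = const: T₂ = T₁; V₂ = V₁·(P₁/P₂) = 0.2650 L.

V₂ ≈ 0.265 L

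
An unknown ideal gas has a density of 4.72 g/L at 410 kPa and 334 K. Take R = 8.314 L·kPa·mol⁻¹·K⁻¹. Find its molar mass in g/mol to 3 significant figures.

ρ = PM/(RT) ⇒ M = ρRT/P = (4.72 × 8.314 × 334.0) / 410

M ≈ 32.0 g/mol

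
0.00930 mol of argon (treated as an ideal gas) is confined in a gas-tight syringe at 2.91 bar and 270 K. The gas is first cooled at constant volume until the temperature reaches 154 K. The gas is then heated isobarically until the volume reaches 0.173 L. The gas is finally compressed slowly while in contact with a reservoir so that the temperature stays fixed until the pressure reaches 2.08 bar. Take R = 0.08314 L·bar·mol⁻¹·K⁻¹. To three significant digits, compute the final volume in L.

V₄ ≈ 0.138 L

From PV = nRT: V₁ = nRT₁/P₁ = 0.07174 L.
Isochoric, so P/T is constant: V₂ = V₁; P₂ = P₁·(T₂/T₁) = 1.660 bar.
Isobaric, so V/T is constant: P₃ = P₂; T₃ = T₂·(V₃/V₂) = 371.4 K.
Isothermal, so P V is constant: T₄ = T₃; V₄ = V₃·(P₃/P₄) = 0.1380 L.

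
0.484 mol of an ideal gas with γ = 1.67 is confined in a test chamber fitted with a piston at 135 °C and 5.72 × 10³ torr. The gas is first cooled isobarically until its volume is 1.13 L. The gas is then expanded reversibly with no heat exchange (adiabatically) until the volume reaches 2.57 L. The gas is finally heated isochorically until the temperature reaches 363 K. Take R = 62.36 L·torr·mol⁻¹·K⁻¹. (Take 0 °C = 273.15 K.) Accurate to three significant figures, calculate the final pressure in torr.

P₄ ≈ 4.26e+03 torr

Convert: T₁ = 408.1 K.
From PV = nRT: V₁ = nRT₁/P₁ = 2.154 L.
P constant ⇒ V ∝ T: P₂ = P₁; T₂ = T₁·(V₂/V₁) = 214.2 K.
Adiabatic (γ = 1.67), T V^(γ−1) and P V^γ constant: T₃ = T₂·(V₂/V₃)^(γ−1) = 123.5 K; P₃ = P₂·(V₂/V₃)^γ = 1450 torr.
V constant ⇒ P ∝ T: V₄ = V₃; P₄ = P₃·(T₄/T₃) = 4263 torr.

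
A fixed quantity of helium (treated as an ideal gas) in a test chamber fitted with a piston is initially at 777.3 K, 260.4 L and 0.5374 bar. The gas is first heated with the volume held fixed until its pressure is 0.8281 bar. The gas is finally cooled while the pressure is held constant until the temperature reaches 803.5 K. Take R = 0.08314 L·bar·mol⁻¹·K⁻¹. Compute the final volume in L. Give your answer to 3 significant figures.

Isochoric, so P/T is constant: V₂ = V₁; T₂ = T₁·(P₂/P₁) = 1198 K.
Isobaric, so V/T is constant: P₃ = P₂; V₃ = V₂·(T₃/T₂) = 174.7 L.

V₃ ≈ 175 L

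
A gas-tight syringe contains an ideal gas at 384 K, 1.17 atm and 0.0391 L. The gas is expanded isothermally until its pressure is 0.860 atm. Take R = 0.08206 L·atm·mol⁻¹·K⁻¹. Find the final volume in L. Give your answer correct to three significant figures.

Isothermal, so P V is constant: T₂ = T₁; V₂ = V₁·(P₁/P₂) = 0.05319 L.

V₂ ≈ 0.0532 L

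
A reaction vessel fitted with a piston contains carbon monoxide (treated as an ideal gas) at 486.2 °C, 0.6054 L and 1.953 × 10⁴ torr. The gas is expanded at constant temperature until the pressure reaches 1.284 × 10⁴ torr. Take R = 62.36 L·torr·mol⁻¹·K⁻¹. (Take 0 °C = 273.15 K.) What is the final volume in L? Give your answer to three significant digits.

V₂ ≈ 0.921 L

Convert: T₁ = 759.3 K.
Isothermal, so P V is constant: T₂ = T₁; V₂ = V₁·(P₁/P₂) = 0.9208 L.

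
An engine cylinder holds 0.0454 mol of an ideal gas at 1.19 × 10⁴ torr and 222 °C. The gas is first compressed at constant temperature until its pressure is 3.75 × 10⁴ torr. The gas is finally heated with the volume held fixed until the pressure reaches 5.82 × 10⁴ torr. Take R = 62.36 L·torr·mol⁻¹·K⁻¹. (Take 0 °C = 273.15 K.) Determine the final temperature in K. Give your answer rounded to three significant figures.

T₃ ≈ 768 K

Convert: T₁ = 495.1 K.
From PV = nRT: V₁ = nRT₁/P₁ = 0.1178 L.
T constant ⇒ Boyle's law P V = const: T₂ = T₁; V₂ = V₁·(P₁/P₂) = 0.03738 L.
Isochoric, so P/T is constant: V₃ = V₂; T₃ = T₂·(P₃/P₂) = 768.5 K.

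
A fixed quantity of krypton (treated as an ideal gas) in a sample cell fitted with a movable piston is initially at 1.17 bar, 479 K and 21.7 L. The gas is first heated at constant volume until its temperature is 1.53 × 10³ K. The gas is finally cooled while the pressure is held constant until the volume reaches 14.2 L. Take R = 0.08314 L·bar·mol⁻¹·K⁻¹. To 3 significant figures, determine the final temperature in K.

T₃ ≈ 1.00e+03 K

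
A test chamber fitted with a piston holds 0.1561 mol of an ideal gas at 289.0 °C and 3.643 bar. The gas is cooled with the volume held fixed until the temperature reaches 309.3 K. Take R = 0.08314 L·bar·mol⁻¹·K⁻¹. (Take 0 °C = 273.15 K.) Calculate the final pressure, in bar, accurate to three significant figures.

P₂ ≈ 2.00 bar

Convert: T₁ = 562.1 K.
From PV = nRT: V₁ = nRT₁/P₁ = 2.003 L.
V constant ⇒ P ∝ T: V₂ = V₁; P₂ = P₁·(T₂/T₁) = 2.004 bar.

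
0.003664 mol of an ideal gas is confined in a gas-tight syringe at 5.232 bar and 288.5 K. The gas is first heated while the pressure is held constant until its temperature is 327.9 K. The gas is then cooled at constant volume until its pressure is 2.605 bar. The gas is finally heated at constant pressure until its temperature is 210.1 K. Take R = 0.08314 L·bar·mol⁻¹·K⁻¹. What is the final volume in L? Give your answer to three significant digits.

From PV = nRT: V₁ = nRT₁/P₁ = 0.01680 L.
Isobaric, so V/T is constant: P₂ = P₁; V₂ = V₁·(T₂/T₁) = 0.01909 L.
Isochoric, so P/T is constant: V₃ = V₂; T₃ = T₂·(P₃/P₂) = 163.3 K.
P constant ⇒ V ∝ T: P₄ = P₃; V₄ = V₃·(T₄/T₃) = 0.02457 L.

V₄ ≈ 0.0246 L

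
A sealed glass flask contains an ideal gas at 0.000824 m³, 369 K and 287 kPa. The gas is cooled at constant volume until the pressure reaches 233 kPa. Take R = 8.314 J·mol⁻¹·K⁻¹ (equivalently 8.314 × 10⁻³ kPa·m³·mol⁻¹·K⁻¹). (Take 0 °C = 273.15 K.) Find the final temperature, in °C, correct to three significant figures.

T₂ ≈ 26.4 °C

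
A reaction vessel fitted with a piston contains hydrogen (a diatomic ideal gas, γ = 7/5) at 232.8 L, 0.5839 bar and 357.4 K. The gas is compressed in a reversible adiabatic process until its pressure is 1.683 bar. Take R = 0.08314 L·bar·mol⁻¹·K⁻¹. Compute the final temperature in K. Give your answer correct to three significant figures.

Adiabatic (γ = 7/5), T V^(γ−1) and P V^γ constant: T₂ = T₁·(P₂/P₁)^((γ−1)/γ) = 483.6 K; V₂ = V₁·(P₁/P₂)^(1/γ) = 109.3 L.

T₂ ≈ 484 K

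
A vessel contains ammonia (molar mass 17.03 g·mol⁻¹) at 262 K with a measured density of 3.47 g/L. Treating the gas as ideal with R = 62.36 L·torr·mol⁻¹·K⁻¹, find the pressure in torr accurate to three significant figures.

ρ = PM/(RT) ⇒ P = ρRT/M = (3.47 × 62.36 × 262.0) / 17.03

P ≈ 3.33e+03 torr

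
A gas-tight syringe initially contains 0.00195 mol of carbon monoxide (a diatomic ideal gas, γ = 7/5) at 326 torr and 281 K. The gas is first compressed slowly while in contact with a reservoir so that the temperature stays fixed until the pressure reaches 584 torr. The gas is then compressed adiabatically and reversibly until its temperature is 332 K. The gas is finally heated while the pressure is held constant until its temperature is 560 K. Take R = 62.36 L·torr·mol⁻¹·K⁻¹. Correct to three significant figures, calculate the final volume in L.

V₄ ≈ 0.0650 L

From PV = nRT: V₁ = nRT₁/P₁ = 0.1048 L.
T constant ⇒ Boyle's law P V = const: T₂ = T₁; V₂ = V₁·(P₁/P₂) = 0.05851 L.
Reversible adiabatic, γ = 7/5: P₃ = P₂·(T₃/T₂)^(γ/(γ−1)) = 1047 torr; V₃ = V₂·(T₂/T₃)^(1/(γ−1)) = 0.03856 L.
P constant ⇒ V ∝ T: P₄ = P₃; V₄ = V₃·(T₄/T₃) = 0.06504 L.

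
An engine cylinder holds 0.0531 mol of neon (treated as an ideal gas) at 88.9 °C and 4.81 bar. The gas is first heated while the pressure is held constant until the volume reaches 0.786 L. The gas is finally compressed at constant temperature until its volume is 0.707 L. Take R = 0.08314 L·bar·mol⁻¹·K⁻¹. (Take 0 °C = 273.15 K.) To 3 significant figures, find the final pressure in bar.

Convert: T₁ = 362.0 K.
From PV = nRT: V₁ = nRT₁/P₁ = 0.3323 L.
Isobaric, so V/T is constant: P₂ = P₁; T₂ = T₁·(V₂/V₁) = 856.4 K.
Isothermal, so P V is constant: T₃ = T₂; P₃ = P₂·(V₂/V₃) = 5.347 bar.

P₃ ≈ 5.35 bar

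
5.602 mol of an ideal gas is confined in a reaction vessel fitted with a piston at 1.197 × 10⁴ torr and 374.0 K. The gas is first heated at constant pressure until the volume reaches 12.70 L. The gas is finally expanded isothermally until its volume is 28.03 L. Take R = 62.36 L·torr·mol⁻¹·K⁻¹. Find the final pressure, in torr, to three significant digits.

From PV = nRT: V₁ = nRT₁/P₁ = 10.92 L.
Isobaric, so V/T is constant: P₂ = P₁; T₂ = T₁·(V₂/V₁) = 435.2 K.
T constant ⇒ Boyle's law P V = const: T₃ = T₂; P₃ = P₂·(V₂/V₃) = 5423 torr.

P₃ ≈ 5.42e+03 torr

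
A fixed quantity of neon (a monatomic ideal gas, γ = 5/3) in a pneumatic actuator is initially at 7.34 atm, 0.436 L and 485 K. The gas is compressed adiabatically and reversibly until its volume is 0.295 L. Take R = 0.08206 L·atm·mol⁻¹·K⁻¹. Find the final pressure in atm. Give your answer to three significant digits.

P₂ ≈ 14.1 atm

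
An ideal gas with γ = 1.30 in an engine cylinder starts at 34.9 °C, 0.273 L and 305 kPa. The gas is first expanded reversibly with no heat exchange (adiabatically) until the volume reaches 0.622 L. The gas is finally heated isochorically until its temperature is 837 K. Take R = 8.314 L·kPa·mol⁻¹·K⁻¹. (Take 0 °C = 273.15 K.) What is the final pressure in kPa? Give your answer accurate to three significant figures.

P₃ ≈ 364 kPa

Convert: T₁ = 308.0 K.
Reversible adiabatic, γ = 1.30: T₂ = T₁·(V₁/V₂)^(γ−1) = 240.6 K; P₂ = P₁·(V₁/V₂)^γ = 104.6 kPa.
Isochoric, so P/T is constant: V₃ = V₂; P₃ = P₂·(T₃/T₂) = 363.7 kPa.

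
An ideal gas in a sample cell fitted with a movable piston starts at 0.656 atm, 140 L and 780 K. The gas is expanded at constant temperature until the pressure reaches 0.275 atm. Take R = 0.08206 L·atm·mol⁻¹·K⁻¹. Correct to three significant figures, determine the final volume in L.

V₂ ≈ 334 L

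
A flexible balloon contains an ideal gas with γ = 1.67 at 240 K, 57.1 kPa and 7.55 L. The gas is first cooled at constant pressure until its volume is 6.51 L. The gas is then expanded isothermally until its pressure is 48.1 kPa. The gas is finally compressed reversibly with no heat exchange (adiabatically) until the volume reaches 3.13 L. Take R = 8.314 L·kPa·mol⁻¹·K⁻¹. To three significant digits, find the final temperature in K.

T₄ ≈ 379 K

Isobaric, so V/T is constant: P₂ = P₁; T₂ = T₁·(V₂/V₁) = 206.9 K.
Isothermal, so P V is constant: T₃ = T₂; V₃ = V₂·(P₂/P₃) = 7.728 L.
Reversible adiabatic, γ = 1.67: T₄ = T₃·(V₃/V₄)^(γ−1) = 379.2 K; P₄ = P₃·(V₃/V₄)^γ = 217.6 kPa.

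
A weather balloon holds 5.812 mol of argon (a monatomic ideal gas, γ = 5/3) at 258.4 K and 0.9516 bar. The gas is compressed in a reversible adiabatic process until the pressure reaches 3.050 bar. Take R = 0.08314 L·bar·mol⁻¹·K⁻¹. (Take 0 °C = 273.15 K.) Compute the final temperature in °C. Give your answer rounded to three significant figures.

T₂ ≈ 139 °C

From PV = nRT: V₁ = nRT₁/P₁ = 131.2 L.
Reversible adiabatic, γ = 5/3: T₂ = T₁·(P₂/P₁)^((γ−1)/γ) = 411.7 K; V₂ = V₁·(P₁/P₂)^(1/γ) = 65.23 L.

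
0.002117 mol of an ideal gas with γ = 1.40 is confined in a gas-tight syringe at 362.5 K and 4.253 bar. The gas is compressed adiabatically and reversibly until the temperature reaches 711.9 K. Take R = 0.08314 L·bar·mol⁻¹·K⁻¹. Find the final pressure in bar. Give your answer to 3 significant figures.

P₂ ≈ 45.1 bar

From PV = nRT: V₁ = nRT₁/P₁ = 0.01500 L.
Reversible adiabatic, γ = 1.40: P₂ = P₁·(T₂/T₁)^(γ/(γ−1)) = 45.14 bar; V₂ = V₁·(T₁/T₂)^(1/(γ−1)) = 0.002776 L.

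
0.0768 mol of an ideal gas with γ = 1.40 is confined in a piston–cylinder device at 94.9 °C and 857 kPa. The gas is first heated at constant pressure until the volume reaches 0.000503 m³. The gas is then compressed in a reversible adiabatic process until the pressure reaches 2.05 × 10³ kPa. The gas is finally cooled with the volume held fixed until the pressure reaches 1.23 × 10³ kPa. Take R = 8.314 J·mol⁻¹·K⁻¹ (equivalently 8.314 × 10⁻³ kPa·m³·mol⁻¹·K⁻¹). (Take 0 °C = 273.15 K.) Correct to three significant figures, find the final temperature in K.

T₄ ≈ 520 K

Convert: T₁ = 368.0 K.
From PV = nRT: V₁ = nRT₁/P₁ = 0.0002742 m³.
Isobaric, so V/T is constant: P₂ = P₁; T₂ = T₁·(V₂/V₁) = 675.1 K.
Adiabatic (γ = 1.40), T V^(γ−1) and P V^γ constant: T₃ = T₂·(P₃/P₂)^((γ−1)/γ) = 866.2 K; V₃ = V₂·(P₂/P₃)^(1/γ) = 0.0002698 m³.
Isochoric, so P/T is constant: V₄ = V₃; T₄ = T₃·(P₄/P₃) = 519.7 K.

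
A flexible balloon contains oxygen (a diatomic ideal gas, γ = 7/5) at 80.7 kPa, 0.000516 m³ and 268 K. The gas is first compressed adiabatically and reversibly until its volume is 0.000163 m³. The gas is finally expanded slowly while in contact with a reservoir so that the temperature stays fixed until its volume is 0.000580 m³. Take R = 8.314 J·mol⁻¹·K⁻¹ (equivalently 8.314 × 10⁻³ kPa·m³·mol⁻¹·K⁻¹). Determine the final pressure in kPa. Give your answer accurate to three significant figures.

P₃ ≈ 114 kPa

Reversible adiabatic, γ = 7/5: T₂ = T₁·(V₁/V₂)^(γ−1) = 424.9 K; P₂ = P₁·(V₁/V₂)^γ = 405.1 kPa.
T constant ⇒ Boyle's law P V = const: T₃ = T₂; P₃ = P₂·(V₂/V₃) = 113.8 kPa.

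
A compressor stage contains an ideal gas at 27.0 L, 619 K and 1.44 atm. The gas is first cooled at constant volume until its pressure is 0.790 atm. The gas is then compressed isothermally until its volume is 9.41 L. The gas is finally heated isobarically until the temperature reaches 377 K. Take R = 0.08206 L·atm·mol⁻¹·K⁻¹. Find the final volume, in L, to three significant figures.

Isochoric, so P/T is constant: V₂ = V₁; T₂ = T₁·(P₂/P₁) = 339.6 K.
Isothermal, so P V is constant: T₃ = T₂; P₃ = P₂·(V₂/V₃) = 2.267 atm.
Isobaric, so V/T is constant: P₄ = P₃; V₄ = V₃·(T₄/T₃) = 10.45 L.

V₄ ≈ 10.4 L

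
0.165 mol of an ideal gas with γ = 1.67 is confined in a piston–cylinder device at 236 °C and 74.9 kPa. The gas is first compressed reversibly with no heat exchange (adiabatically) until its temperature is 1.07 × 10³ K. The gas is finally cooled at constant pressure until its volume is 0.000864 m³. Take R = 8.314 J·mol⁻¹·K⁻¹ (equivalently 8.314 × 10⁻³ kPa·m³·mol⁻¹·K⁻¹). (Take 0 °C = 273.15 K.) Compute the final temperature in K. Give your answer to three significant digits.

Convert: T₁ = 509.1 K.
From PV = nRT: V₁ = nRT₁/P₁ = 0.009325 m³.
Reversible adiabatic, γ = 1.67: P₂ = P₁·(T₂/T₁)^(γ/(γ−1)) = 476.9 kPa; V₂ = V₁·(T₁/T₂)^(1/(γ−1)) = 0.003078 m³.
P constant ⇒ V ∝ T: P₃ = P₂; T₃ = T₂·(V₃/V₂) = 300.4 K.

T₃ ≈ 300 K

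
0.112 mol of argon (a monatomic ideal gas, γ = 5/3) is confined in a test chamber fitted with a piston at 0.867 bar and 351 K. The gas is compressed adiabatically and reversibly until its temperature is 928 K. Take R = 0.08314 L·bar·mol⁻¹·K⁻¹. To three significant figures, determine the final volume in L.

From PV = nRT: V₁ = nRT₁/P₁ = 3.770 L.
Reversible adiabatic, γ = 5/3: P₂ = P₁·(T₂/T₁)^(γ/(γ−1)) = 9.854 bar; V₂ = V₁·(T₁/T₂)^(1/(γ−1)) = 0.8769 L.

V₂ ≈ 0.877 L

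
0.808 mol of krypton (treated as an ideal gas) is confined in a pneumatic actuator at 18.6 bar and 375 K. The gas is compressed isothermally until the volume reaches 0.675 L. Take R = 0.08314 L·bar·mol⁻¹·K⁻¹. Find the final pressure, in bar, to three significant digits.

From PV = nRT: V₁ = nRT₁/P₁ = 1.354 L.
T constant ⇒ Boyle's law P V = const: T₂ = T₁; P₂ = P₁·(V₁/V₂) = 37.32 bar.

P₂ ≈ 37.3 bar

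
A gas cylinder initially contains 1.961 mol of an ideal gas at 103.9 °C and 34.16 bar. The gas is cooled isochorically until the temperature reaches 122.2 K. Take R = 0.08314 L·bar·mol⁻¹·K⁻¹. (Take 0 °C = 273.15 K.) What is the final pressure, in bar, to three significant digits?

P₂ ≈ 11.1 bar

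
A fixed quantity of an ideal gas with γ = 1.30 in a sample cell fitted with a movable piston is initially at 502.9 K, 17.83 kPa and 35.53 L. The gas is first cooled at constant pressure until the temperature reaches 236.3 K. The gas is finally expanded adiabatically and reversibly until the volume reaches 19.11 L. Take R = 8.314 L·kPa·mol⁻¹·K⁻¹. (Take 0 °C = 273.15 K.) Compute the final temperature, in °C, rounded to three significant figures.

Isobaric, so V/T is constant: P₂ = P₁; V₂ = V₁·(T₂/T₁) = 16.69 L.
Reversible adiabatic, γ = 1.30: T₃ = T₂·(V₂/V₃)^(γ−1) = 226.9 K; P₃ = P₂·(V₂/V₃)^γ = 14.96 kPa.

T₃ ≈ -46.2 °C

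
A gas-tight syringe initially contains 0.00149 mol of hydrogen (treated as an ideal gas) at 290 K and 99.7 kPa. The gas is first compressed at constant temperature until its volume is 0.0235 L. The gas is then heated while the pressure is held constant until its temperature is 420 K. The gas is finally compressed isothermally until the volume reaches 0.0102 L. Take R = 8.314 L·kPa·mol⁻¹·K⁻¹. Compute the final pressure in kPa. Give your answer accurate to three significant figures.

From PV = nRT: V₁ = nRT₁/P₁ = 0.03603 L.
T constant ⇒ Boyle's law P V = const: T₂ = T₁; P₂ = P₁·(V₁/V₂) = 152.9 kPa.
Isobaric, so V/T is constant: P₃ = P₂; V₃ = V₂·(T₃/T₂) = 0.03403 L.
T constant ⇒ Boyle's law P V = const: T₄ = T₃; P₄ = P₃·(V₃/V₄) = 510.1 kPa.

P₄ ≈ 510 kPa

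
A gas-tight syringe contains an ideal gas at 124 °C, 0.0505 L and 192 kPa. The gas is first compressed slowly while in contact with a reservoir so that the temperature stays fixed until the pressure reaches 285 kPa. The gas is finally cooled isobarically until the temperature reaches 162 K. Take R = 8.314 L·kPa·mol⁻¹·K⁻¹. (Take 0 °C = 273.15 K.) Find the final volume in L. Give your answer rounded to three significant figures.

Convert: T₁ = 397.1 K.
Isothermal, so P V is constant: T₂ = T₁; V₂ = V₁·(P₁/P₂) = 0.03402 L.
Isobaric, so V/T is constant: P₃ = P₂; V₃ = V₂·(T₃/T₂) = 0.01388 L.

V₃ ≈ 0.0139 L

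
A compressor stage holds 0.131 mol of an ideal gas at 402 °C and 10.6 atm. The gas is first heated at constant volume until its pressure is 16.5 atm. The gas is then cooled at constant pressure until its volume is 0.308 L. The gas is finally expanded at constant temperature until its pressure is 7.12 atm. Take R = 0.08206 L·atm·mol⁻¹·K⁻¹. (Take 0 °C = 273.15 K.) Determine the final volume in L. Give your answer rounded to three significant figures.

Convert: T₁ = 675.1 K.
From PV = nRT: V₁ = nRT₁/P₁ = 0.6847 L.
Isochoric, so P/T is constant: V₂ = V₁; T₂ = T₁·(P₂/P₁) = 1051 K.
P constant ⇒ V ∝ T: P₃ = P₂; T₃ = T₂·(V₃/V₂) = 472.8 K.
T constant ⇒ Boyle's law P V = const: T₄ = T₃; V₄ = V₃·(P₃/P₄) = 0.7138 L.

V₄ ≈ 0.714 L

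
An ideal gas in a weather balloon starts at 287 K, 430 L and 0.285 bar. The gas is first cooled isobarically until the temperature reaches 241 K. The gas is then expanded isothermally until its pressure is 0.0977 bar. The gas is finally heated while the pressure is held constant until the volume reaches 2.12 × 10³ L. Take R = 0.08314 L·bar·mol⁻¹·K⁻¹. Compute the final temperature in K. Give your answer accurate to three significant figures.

T₄ ≈ 485 K

P constant ⇒ V ∝ T: P₂ = P₁; V₂ = V₁·(T₂/T₁) = 361.1 L.
T constant ⇒ Boyle's law P V = const: T₃ = T₂; V₃ = V₂·(P₂/P₃) = 1053 L.
Isobaric, so V/T is constant: P₄ = P₃; T₄ = T₃·(V₄/V₃) = 485.1 K.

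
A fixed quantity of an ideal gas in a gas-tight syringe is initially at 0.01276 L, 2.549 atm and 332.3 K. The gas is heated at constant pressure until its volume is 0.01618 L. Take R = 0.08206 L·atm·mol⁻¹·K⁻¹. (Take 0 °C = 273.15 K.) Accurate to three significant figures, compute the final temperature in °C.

T₂ ≈ 148 °C

P constant ⇒ V ∝ T: P₂ = P₁; T₂ = T₁·(V₂/V₁) = 421.4 K.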